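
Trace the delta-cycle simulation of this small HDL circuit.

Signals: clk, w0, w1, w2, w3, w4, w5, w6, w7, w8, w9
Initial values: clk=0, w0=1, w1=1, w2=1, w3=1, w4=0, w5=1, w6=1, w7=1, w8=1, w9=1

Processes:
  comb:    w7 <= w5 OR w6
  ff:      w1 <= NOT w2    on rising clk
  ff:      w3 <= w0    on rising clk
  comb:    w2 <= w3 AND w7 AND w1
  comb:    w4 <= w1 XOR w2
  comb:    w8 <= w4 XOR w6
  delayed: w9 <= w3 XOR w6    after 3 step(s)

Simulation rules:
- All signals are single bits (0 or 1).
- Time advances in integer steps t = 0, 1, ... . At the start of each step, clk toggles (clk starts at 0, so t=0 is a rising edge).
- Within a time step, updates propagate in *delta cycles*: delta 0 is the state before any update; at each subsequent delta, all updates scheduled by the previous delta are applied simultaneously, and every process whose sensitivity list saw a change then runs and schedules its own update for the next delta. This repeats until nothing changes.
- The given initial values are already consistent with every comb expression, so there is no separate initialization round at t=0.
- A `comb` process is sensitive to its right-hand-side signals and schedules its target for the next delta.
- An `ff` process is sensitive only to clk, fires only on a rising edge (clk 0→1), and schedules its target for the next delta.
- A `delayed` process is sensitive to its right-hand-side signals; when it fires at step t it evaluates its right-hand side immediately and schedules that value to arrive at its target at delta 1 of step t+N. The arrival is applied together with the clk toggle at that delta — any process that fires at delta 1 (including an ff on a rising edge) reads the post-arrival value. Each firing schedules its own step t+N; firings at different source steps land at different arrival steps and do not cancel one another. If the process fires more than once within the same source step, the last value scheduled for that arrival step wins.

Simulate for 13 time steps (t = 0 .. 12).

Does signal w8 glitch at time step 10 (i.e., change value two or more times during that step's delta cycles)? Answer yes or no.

t=0 Δ0: w1=1 w3=1 w5=1 w7=1 clk=0 w9=1 w0=1 w6=1 w2=1 w8=1 w4=0
  Δ1: clk:0→1
  Δ2: w1:1→0
  Δ3: w2:1→0, w4:0→1
  Δ4: w8:1→0, w4:1→0
  Δ5: w8:0→1
  (5Δ to stable)
t=1 Δ0: w1=0 w3=1 w5=1 w7=1 clk=1 w9=1 w0=1 w6=1 w2=0 w8=1 w4=0
  Δ1: clk:1→0
  (1Δ to stable)
t=2 Δ0: w1=0 w3=1 w5=1 w7=1 clk=0 w9=1 w0=1 w6=1 w2=0 w8=1 w4=0
  Δ1: clk:0→1
  Δ2: w1:0→1
  Δ3: w2:0→1, w4:0→1
  Δ4: w8:1→0, w4:1→0
  Δ5: w8:0→1
  (5Δ to stable)
t=3 Δ0: w1=1 w3=1 w5=1 w7=1 clk=1 w9=1 w0=1 w6=1 w2=1 w8=1 w4=0
  Δ1: clk:1→0
  (1Δ to stable)
t=4 Δ0: w1=1 w3=1 w5=1 w7=1 clk=0 w9=1 w0=1 w6=1 w2=1 w8=1 w4=0
  Δ1: clk:0→1
  Δ2: w1:1→0
  Δ3: w2:1→0, w4:0→1
  Δ4: w8:1→0, w4:1→0
  Δ5: w8:0→1
  (5Δ to stable)
t=5 Δ0: w1=0 w3=1 w5=1 w7=1 clk=1 w9=1 w0=1 w6=1 w2=0 w8=1 w4=0
  Δ1: clk:1→0
  (1Δ to stable)
t=6 Δ0: w1=0 w3=1 w5=1 w7=1 clk=0 w9=1 w0=1 w6=1 w2=0 w8=1 w4=0
  Δ1: clk:0→1
  Δ2: w1:0→1
  Δ3: w2:0→1, w4:0→1
  Δ4: w8:1→0, w4:1→0
  Δ5: w8:0→1
  (5Δ to stable)
t=7 Δ0: w1=1 w3=1 w5=1 w7=1 clk=1 w9=1 w0=1 w6=1 w2=1 w8=1 w4=0
  Δ1: clk:1→0
  (1Δ to stable)
t=8 Δ0: w1=1 w3=1 w5=1 w7=1 clk=0 w9=1 w0=1 w6=1 w2=1 w8=1 w4=0
  Δ1: clk:0→1
  Δ2: w1:1→0
  Δ3: w2:1→0, w4:0→1
  Δ4: w8:1→0, w4:1→0
  Δ5: w8:0→1
  (5Δ to stable)
t=9 Δ0: w1=0 w3=1 w5=1 w7=1 clk=1 w9=1 w0=1 w6=1 w2=0 w8=1 w4=0
  Δ1: clk:1→0
  (1Δ to stable)
t=10 Δ0: w1=0 w3=1 w5=1 w7=1 clk=0 w9=1 w0=1 w6=1 w2=0 w8=1 w4=0
  Δ1: clk:0→1
  Δ2: w1:0→1
  Δ3: w2:0→1, w4:0→1
  Δ4: w8:1→0, w4:1→0
  Δ5: w8:0→1
  (5Δ to stable)
t=11 Δ0: w1=1 w3=1 w5=1 w7=1 clk=1 w9=1 w0=1 w6=1 w2=1 w8=1 w4=0
  Δ1: clk:1→0
  (1Δ to stable)
t=12 Δ0: w1=1 w3=1 w5=1 w7=1 clk=0 w9=1 w0=1 w6=1 w2=1 w8=1 w4=0
  Δ1: clk:0→1
  Δ2: w1:1→0
  Δ3: w2:1→0, w4:0→1
  Δ4: w8:1→0, w4:1→0
  Δ5: w8:0→1
  (5Δ to stable)

yes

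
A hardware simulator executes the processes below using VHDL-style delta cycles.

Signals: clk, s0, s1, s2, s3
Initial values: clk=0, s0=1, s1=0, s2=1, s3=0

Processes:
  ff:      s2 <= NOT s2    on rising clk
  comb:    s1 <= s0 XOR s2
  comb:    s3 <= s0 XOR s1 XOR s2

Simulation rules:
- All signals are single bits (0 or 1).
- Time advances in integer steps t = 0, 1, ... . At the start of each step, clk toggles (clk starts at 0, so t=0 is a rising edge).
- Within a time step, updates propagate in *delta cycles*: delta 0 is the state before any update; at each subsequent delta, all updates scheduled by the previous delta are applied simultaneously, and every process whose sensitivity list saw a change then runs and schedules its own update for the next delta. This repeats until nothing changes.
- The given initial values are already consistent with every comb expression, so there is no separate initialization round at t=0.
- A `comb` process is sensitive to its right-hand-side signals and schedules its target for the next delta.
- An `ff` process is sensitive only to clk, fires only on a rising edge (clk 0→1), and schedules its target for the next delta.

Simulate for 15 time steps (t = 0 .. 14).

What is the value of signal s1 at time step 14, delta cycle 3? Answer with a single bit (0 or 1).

0

[bits: s0,s1,s3,clk,s2]
t=0: Δ0=10001 Δ1=10011 Δ2=10010 Δ3=11110 Δ4=11010 | 4Δ
t=1: Δ0=11010 Δ1=11000 | 1Δ
t=2: Δ0=11000 Δ1=11010 Δ2=11011 Δ3=10111 Δ4=10011 | 4Δ
t=3: Δ0=10011 Δ1=10001 | 1Δ
t=4: Δ0=10001 Δ1=10011 Δ2=10010 Δ3=11110 Δ4=11010 | 4Δ
t=5: Δ0=11010 Δ1=11000 | 1Δ
t=6: Δ0=11000 Δ1=11010 Δ2=11011 Δ3=10111 Δ4=10011 | 4Δ
t=7: Δ0=10011 Δ1=10001 | 1Δ
t=8: Δ0=10001 Δ1=10011 Δ2=10010 Δ3=11110 Δ4=11010 | 4Δ
t=9: Δ0=11010 Δ1=11000 | 1Δ
t=10: Δ0=11000 Δ1=11010 Δ2=11011 Δ3=10111 Δ4=10011 | 4Δ
t=11: Δ0=10011 Δ1=10001 | 1Δ
t=12: Δ0=10001 Δ1=10011 Δ2=10010 Δ3=11110 Δ4=11010 | 4Δ
t=13: Δ0=11010 Δ1=11000 | 1Δ
t=14: Δ0=11000 Δ1=11010 Δ2=11011 Δ3=10111 Δ4=10011 | 4Δ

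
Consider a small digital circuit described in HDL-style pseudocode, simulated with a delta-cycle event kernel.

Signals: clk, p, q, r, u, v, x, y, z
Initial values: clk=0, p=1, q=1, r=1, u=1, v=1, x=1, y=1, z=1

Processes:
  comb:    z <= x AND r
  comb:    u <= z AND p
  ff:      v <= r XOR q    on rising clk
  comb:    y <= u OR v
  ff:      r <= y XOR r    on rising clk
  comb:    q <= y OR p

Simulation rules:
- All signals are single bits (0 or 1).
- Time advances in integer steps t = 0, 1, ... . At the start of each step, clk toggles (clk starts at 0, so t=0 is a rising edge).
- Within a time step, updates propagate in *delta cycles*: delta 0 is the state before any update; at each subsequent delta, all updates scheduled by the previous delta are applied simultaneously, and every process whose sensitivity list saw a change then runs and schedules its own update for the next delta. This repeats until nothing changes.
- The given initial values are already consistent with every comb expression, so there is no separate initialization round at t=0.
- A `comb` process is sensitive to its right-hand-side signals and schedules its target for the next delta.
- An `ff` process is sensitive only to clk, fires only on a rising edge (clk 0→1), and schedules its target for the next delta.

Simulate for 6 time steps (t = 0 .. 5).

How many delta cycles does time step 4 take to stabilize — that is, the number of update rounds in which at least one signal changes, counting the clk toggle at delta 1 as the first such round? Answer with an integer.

4

t=0 Δ0: q=1 y=1 z=1 x=1 r=1 clk=0 v=1 p=1 u=1
  Δ1: clk:0→1
  Δ2: r:1→0, v:1→0
  Δ3: z:1→0
  Δ4: u:1→0
  Δ5: y:1→0
  (5Δ to stable)
t=1 Δ0: q=1 y=0 z=0 x=1 r=0 clk=1 v=0 p=1 u=0
  Δ1: clk:1→0
  (1Δ to stable)
t=2 Δ0: q=1 y=0 z=0 x=1 r=0 clk=0 v=0 p=1 u=0
  Δ1: clk:0→1
  Δ2: v:0→1
  Δ3: y:0→1
  (3Δ to stable)
t=3 Δ0: q=1 y=1 z=0 x=1 r=0 clk=1 v=1 p=1 u=0
  Δ1: clk:1→0
  (1Δ to stable)
t=4 Δ0: q=1 y=1 z=0 x=1 r=0 clk=0 v=1 p=1 u=0
  Δ1: clk:0→1
  Δ2: r:0→1
  Δ3: z:0→1
  Δ4: u:0→1
  (4Δ to stable)
t=5 Δ0: q=1 y=1 z=1 x=1 r=1 clk=1 v=1 p=1 u=1
  Δ1: clk:1→0
  (1Δ to stable)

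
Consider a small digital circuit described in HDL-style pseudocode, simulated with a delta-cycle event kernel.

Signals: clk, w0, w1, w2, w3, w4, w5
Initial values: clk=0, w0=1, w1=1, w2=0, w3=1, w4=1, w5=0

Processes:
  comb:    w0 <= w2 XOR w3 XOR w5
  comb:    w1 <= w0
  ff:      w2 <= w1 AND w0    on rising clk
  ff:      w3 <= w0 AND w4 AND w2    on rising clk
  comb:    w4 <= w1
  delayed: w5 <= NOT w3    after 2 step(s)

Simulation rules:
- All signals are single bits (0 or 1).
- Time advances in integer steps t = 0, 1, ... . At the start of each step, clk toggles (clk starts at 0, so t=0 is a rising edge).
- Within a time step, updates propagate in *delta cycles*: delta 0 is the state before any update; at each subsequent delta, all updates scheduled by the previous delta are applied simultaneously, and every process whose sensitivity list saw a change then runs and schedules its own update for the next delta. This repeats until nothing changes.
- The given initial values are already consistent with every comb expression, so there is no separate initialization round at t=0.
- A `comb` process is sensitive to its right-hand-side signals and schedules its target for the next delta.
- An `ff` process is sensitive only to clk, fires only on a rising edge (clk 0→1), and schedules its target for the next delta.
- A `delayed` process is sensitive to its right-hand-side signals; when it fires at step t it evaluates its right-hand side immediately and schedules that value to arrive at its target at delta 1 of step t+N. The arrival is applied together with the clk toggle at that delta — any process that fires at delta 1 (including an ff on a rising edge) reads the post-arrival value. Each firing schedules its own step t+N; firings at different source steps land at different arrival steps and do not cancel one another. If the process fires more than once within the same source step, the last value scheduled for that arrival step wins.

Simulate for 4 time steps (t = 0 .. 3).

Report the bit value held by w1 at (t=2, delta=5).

1

[bits: w5,clk,w0,w4,w3,w1,w2]
t=0: Δ0=0011110 Δ1=0111110 Δ2=0111011 | 2Δ
t=1: Δ0=0111011 Δ1=0011011 | 1Δ
t=2: Δ0=0011011 Δ1=1111011 Δ2=1101111 Δ3=1111101 Δ4=1110111 Δ5=1111111 | 5Δ
t=3: Δ0=1111111 Δ1=1011111 | 1Δ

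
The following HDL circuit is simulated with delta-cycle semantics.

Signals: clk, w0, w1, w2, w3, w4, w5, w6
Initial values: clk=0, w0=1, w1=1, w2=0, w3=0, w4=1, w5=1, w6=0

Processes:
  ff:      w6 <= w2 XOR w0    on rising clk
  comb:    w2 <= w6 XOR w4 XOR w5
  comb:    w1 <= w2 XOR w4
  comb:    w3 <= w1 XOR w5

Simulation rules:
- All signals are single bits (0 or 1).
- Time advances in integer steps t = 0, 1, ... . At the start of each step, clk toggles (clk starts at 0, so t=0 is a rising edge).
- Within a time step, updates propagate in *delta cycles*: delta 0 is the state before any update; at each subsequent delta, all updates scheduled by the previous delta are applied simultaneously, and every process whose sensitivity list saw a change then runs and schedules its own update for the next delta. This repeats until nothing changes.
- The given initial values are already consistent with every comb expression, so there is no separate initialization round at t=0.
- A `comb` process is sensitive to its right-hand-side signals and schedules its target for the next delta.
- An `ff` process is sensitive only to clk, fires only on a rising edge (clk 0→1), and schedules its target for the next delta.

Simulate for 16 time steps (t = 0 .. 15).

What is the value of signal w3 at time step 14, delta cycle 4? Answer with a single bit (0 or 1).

1

t0.Δ0 w6=0 w1=1 w4=1 w3=0 w2=0 w0=1 clk=0 w5=1
t0.Δ1 w6=0 w1=1 w4=1 w3=0 w2=0 w0=1 clk=1 w5=1
t0.Δ2 w6=1 w1=1 w4=1 w3=0 w2=0 w0=1 clk=1 w5=1
t0.Δ3 w6=1 w1=1 w4=1 w3=0 w2=1 w0=1 clk=1 w5=1
t0.Δ4 w6=1 w1=0 w4=1 w3=0 w2=1 w0=1 clk=1 w5=1
t0.Δ5 w6=1 w1=0 w4=1 w3=1 w2=1 w0=1 clk=1 w5=1
t1.Δ0 w6=1 w1=0 w4=1 w3=1 w2=1 w0=1 clk=1 w5=1
t1.Δ1 w6=1 w1=0 w4=1 w3=1 w2=1 w0=1 clk=0 w5=1
t2.Δ0 w6=1 w1=0 w4=1 w3=1 w2=1 w0=1 clk=0 w5=1
t2.Δ1 w6=1 w1=0 w4=1 w3=1 w2=1 w0=1 clk=1 w5=1
t2.Δ2 w6=0 w1=0 w4=1 w3=1 w2=1 w0=1 clk=1 w5=1
t2.Δ3 w6=0 w1=0 w4=1 w3=1 w2=0 w0=1 clk=1 w5=1
t2.Δ4 w6=0 w1=1 w4=1 w3=1 w2=0 w0=1 clk=1 w5=1
t2.Δ5 w6=0 w1=1 w4=1 w3=0 w2=0 w0=1 clk=1 w5=1
t3.Δ0 w6=0 w1=1 w4=1 w3=0 w2=0 w0=1 clk=1 w5=1
t3.Δ1 w6=0 w1=1 w4=1 w3=0 w2=0 w0=1 clk=0 w5=1
t4.Δ0 w6=0 w1=1 w4=1 w3=0 w2=0 w0=1 clk=0 w5=1
t4.Δ1 w6=0 w1=1 w4=1 w3=0 w2=0 w0=1 clk=1 w5=1
t4.Δ2 w6=1 w1=1 w4=1 w3=0 w2=0 w0=1 clk=1 w5=1
t4.Δ3 w6=1 w1=1 w4=1 w3=0 w2=1 w0=1 clk=1 w5=1
t4.Δ4 w6=1 w1=0 w4=1 w3=0 w2=1 w0=1 clk=1 w5=1
t4.Δ5 w6=1 w1=0 w4=1 w3=1 w2=1 w0=1 clk=1 w5=1
t5.Δ0 w6=1 w1=0 w4=1 w3=1 w2=1 w0=1 clk=1 w5=1
t5.Δ1 w6=1 w1=0 w4=1 w3=1 w2=1 w0=1 clk=0 w5=1
t6.Δ0 w6=1 w1=0 w4=1 w3=1 w2=1 w0=1 clk=0 w5=1
t6.Δ1 w6=1 w1=0 w4=1 w3=1 w2=1 w0=1 clk=1 w5=1
t6.Δ2 w6=0 w1=0 w4=1 w3=1 w2=1 w0=1 clk=1 w5=1
t6.Δ3 w6=0 w1=0 w4=1 w3=1 w2=0 w0=1 clk=1 w5=1
t6.Δ4 w6=0 w1=1 w4=1 w3=1 w2=0 w0=1 clk=1 w5=1
t6.Δ5 w6=0 w1=1 w4=1 w3=0 w2=0 w0=1 clk=1 w5=1
t7.Δ0 w6=0 w1=1 w4=1 w3=0 w2=0 w0=1 clk=1 w5=1
t7.Δ1 w6=0 w1=1 w4=1 w3=0 w2=0 w0=1 clk=0 w5=1
t8.Δ0 w6=0 w1=1 w4=1 w3=0 w2=0 w0=1 clk=0 w5=1
t8.Δ1 w6=0 w1=1 w4=1 w3=0 w2=0 w0=1 clk=1 w5=1
t8.Δ2 w6=1 w1=1 w4=1 w3=0 w2=0 w0=1 clk=1 w5=1
t8.Δ3 w6=1 w1=1 w4=1 w3=0 w2=1 w0=1 clk=1 w5=1
t8.Δ4 w6=1 w1=0 w4=1 w3=0 w2=1 w0=1 clk=1 w5=1
t8.Δ5 w6=1 w1=0 w4=1 w3=1 w2=1 w0=1 clk=1 w5=1
t9.Δ0 w6=1 w1=0 w4=1 w3=1 w2=1 w0=1 clk=1 w5=1
t9.Δ1 w6=1 w1=0 w4=1 w3=1 w2=1 w0=1 clk=0 w5=1
t10.Δ0 w6=1 w1=0 w4=1 w3=1 w2=1 w0=1 clk=0 w5=1
t10.Δ1 w6=1 w1=0 w4=1 w3=1 w2=1 w0=1 clk=1 w5=1
t10.Δ2 w6=0 w1=0 w4=1 w3=1 w2=1 w0=1 clk=1 w5=1
t10.Δ3 w6=0 w1=0 w4=1 w3=1 w2=0 w0=1 clk=1 w5=1
t10.Δ4 w6=0 w1=1 w4=1 w3=1 w2=0 w0=1 clk=1 w5=1
t10.Δ5 w6=0 w1=1 w4=1 w3=0 w2=0 w0=1 clk=1 w5=1
t11.Δ0 w6=0 w1=1 w4=1 w3=0 w2=0 w0=1 clk=1 w5=1
t11.Δ1 w6=0 w1=1 w4=1 w3=0 w2=0 w0=1 clk=0 w5=1
t12.Δ0 w6=0 w1=1 w4=1 w3=0 w2=0 w0=1 clk=0 w5=1
t12.Δ1 w6=0 w1=1 w4=1 w3=0 w2=0 w0=1 clk=1 w5=1
t12.Δ2 w6=1 w1=1 w4=1 w3=0 w2=0 w0=1 clk=1 w5=1
t12.Δ3 w6=1 w1=1 w4=1 w3=0 w2=1 w0=1 clk=1 w5=1
t12.Δ4 w6=1 w1=0 w4=1 w3=0 w2=1 w0=1 clk=1 w5=1
t12.Δ5 w6=1 w1=0 w4=1 w3=1 w2=1 w0=1 clk=1 w5=1
t13.Δ0 w6=1 w1=0 w4=1 w3=1 w2=1 w0=1 clk=1 w5=1
t13.Δ1 w6=1 w1=0 w4=1 w3=1 w2=1 w0=1 clk=0 w5=1
t14.Δ0 w6=1 w1=0 w4=1 w3=1 w2=1 w0=1 clk=0 w5=1
t14.Δ1 w6=1 w1=0 w4=1 w3=1 w2=1 w0=1 clk=1 w5=1
t14.Δ2 w6=0 w1=0 w4=1 w3=1 w2=1 w0=1 clk=1 w5=1
t14.Δ3 w6=0 w1=0 w4=1 w3=1 w2=0 w0=1 clk=1 w5=1
t14.Δ4 w6=0 w1=1 w4=1 w3=1 w2=0 w0=1 clk=1 w5=1
t14.Δ5 w6=0 w1=1 w4=1 w3=0 w2=0 w0=1 clk=1 w5=1
t15.Δ0 w6=0 w1=1 w4=1 w3=0 w2=0 w0=1 clk=1 w5=1
t15.Δ1 w6=0 w1=1 w4=1 w3=0 w2=0 w0=1 clk=0 w5=1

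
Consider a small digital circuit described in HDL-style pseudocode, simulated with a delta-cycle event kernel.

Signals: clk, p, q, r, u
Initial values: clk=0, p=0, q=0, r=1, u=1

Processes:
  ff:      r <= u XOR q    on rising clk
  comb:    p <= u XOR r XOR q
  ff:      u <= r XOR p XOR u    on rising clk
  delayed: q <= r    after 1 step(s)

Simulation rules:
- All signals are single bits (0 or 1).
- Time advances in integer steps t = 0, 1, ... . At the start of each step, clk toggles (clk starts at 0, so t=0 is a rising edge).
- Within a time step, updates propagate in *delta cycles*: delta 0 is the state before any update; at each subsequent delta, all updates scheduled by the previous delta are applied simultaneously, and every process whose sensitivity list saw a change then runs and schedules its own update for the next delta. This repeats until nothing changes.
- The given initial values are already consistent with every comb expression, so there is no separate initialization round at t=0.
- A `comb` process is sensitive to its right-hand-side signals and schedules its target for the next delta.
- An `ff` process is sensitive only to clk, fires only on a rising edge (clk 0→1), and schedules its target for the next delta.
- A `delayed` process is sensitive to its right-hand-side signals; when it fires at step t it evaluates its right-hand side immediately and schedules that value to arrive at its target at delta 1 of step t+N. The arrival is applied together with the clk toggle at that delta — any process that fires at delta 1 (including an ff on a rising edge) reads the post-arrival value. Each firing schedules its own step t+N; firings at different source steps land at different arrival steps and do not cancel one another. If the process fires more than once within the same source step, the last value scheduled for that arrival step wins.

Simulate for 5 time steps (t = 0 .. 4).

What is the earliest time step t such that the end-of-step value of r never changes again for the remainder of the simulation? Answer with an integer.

[bits: q,r,p,u,clk]
t=0: Δ0=01010 Δ1=01011 Δ2=01001 Δ3=01101 | 3Δ
t=1: Δ0=01101 Δ1=01100 | 1Δ
t=2: Δ0=01100 Δ1=01101 Δ2=00101 Δ3=00001 | 3Δ
t=3: Δ0=00001 Δ1=00000 | 1Δ
t=4: Δ0=00000 Δ1=00001 | 1Δ

2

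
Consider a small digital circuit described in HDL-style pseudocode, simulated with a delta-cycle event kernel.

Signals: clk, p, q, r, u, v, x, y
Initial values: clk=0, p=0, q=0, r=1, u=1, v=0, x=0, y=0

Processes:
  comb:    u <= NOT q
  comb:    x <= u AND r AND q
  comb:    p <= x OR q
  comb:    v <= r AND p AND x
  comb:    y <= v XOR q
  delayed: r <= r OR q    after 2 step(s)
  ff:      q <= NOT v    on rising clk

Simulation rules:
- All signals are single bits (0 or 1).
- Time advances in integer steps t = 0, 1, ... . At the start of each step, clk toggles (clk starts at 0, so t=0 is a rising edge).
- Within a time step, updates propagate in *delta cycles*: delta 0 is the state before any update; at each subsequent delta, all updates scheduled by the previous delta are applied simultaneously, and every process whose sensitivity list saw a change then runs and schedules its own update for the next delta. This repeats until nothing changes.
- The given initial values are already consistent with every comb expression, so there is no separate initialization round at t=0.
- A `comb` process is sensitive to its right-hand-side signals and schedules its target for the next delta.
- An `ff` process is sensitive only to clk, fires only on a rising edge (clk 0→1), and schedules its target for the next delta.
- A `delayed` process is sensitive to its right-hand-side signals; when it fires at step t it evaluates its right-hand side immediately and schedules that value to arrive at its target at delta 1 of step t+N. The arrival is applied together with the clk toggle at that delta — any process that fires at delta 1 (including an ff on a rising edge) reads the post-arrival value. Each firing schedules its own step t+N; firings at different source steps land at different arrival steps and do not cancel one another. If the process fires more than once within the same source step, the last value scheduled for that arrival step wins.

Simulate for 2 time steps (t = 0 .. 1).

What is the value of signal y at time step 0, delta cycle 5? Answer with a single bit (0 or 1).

[bits: u,p,clk,y,x,q,v,r]
t=0: Δ0=10000001 Δ1=10100001 Δ2=10100101 Δ3=01111101 Δ4=01110111 Δ5=01100101 Δ6=01110101 | 6Δ
t=1: Δ0=01110101 Δ1=01010101 | 1Δ

0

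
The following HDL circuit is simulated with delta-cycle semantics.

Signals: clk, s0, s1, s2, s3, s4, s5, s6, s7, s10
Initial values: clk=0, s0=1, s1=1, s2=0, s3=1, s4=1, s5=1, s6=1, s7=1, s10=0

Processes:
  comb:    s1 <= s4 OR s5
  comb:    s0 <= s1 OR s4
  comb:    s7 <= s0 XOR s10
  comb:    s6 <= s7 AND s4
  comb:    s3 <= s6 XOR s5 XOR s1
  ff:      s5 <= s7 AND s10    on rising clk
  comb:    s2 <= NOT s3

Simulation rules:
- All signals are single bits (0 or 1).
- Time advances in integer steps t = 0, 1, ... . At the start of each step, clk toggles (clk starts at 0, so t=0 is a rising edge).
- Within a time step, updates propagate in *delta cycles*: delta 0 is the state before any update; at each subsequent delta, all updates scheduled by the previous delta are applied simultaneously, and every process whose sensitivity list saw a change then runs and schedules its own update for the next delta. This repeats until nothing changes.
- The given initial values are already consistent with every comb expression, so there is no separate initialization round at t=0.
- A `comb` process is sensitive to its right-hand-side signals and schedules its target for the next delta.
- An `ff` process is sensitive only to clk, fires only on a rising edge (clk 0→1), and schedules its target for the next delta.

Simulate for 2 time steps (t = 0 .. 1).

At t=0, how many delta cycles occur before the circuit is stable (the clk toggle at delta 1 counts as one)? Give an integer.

t=0 Δ0: clk=0 s3=1 s2=0 s1=1 s5=1 s10=0 s0=1 s4=1 s7=1 s6=1
  Δ1: clk:0→1
  Δ2: s5:1→0
  Δ3: s3:1→0
  Δ4: s2:0→1
  (4Δ to stable)
t=1 Δ0: clk=1 s3=0 s2=1 s1=1 s5=0 s10=0 s0=1 s4=1 s7=1 s6=1
  Δ1: clk:1→0
  (1Δ to stable)

4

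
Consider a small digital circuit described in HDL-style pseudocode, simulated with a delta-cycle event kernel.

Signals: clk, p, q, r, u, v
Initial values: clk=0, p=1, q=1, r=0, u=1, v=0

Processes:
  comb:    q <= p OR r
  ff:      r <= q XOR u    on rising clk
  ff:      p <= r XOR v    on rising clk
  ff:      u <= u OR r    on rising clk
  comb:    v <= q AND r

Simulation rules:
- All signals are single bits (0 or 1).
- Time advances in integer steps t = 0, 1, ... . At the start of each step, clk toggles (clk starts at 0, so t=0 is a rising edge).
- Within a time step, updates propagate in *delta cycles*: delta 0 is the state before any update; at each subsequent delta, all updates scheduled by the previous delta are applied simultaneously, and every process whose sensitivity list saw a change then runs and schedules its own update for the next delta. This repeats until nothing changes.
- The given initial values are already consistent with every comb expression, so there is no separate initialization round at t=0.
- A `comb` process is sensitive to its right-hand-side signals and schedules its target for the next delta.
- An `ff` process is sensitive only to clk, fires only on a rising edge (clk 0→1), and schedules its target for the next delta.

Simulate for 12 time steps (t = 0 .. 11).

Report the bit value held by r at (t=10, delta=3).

t0.Δ0 q=1 v=0 u=1 p=1 clk=0 r=0
t0.Δ1 q=1 v=0 u=1 p=1 clk=1 r=0
t0.Δ2 q=1 v=0 u=1 p=0 clk=1 r=0
t0.Δ3 q=0 v=0 u=1 p=0 clk=1 r=0
t1.Δ0 q=0 v=0 u=1 p=0 clk=1 r=0
t1.Δ1 q=0 v=0 u=1 p=0 clk=0 r=0
t2.Δ0 q=0 v=0 u=1 p=0 clk=0 r=0
t2.Δ1 q=0 v=0 u=1 p=0 clk=1 r=0
t2.Δ2 q=0 v=0 u=1 p=0 clk=1 r=1
t2.Δ3 q=1 v=0 u=1 p=0 clk=1 r=1
t2.Δ4 q=1 v=1 u=1 p=0 clk=1 r=1
t3.Δ0 q=1 v=1 u=1 p=0 clk=1 r=1
t3.Δ1 q=1 v=1 u=1 p=0 clk=0 r=1
t4.Δ0 q=1 v=1 u=1 p=0 clk=0 r=1
t4.Δ1 q=1 v=1 u=1 p=0 clk=1 r=1
t4.Δ2 q=1 v=1 u=1 p=0 clk=1 r=0
t4.Δ3 q=0 v=0 u=1 p=0 clk=1 r=0
t5.Δ0 q=0 v=0 u=1 p=0 clk=1 r=0
t5.Δ1 q=0 v=0 u=1 p=0 clk=0 r=0
t6.Δ0 q=0 v=0 u=1 p=0 clk=0 r=0
t6.Δ1 q=0 v=0 u=1 p=0 clk=1 r=0
t6.Δ2 q=0 v=0 u=1 p=0 clk=1 r=1
t6.Δ3 q=1 v=0 u=1 p=0 clk=1 r=1
t6.Δ4 q=1 v=1 u=1 p=0 clk=1 r=1
t7.Δ0 q=1 v=1 u=1 p=0 clk=1 r=1
t7.Δ1 q=1 v=1 u=1 p=0 clk=0 r=1
t8.Δ0 q=1 v=1 u=1 p=0 clk=0 r=1
t8.Δ1 q=1 v=1 u=1 p=0 clk=1 r=1
t8.Δ2 q=1 v=1 u=1 p=0 clk=1 r=0
t8.Δ3 q=0 v=0 u=1 p=0 clk=1 r=0
t9.Δ0 q=0 v=0 u=1 p=0 clk=1 r=0
t9.Δ1 q=0 v=0 u=1 p=0 clk=0 r=0
t10.Δ0 q=0 v=0 u=1 p=0 clk=0 r=0
t10.Δ1 q=0 v=0 u=1 p=0 clk=1 r=0
t10.Δ2 q=0 v=0 u=1 p=0 clk=1 r=1
t10.Δ3 q=1 v=0 u=1 p=0 clk=1 r=1
t10.Δ4 q=1 v=1 u=1 p=0 clk=1 r=1
t11.Δ0 q=1 v=1 u=1 p=0 clk=1 r=1
t11.Δ1 q=1 v=1 u=1 p=0 clk=0 r=1

1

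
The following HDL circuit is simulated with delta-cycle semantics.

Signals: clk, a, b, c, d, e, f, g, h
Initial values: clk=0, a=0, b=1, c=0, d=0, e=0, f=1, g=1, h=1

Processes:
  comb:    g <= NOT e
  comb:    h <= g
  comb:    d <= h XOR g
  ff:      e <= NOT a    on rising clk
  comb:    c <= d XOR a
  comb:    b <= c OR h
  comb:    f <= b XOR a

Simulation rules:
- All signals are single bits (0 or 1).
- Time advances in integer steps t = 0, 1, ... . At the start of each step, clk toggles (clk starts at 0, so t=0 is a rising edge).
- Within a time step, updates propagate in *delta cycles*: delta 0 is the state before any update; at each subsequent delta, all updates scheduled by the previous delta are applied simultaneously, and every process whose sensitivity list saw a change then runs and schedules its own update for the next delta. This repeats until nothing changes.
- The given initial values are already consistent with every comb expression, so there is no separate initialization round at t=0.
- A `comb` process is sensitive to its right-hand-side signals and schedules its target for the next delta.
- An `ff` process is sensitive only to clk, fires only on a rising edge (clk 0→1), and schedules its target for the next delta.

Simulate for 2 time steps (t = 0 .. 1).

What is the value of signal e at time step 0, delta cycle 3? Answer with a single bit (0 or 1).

t=0 Δ0: g=1 f=1 b=1 a=0 e=0 h=1 d=0 clk=0 c=0
  Δ1: clk:0→1
  Δ2: e:0→1
  Δ3: g:1→0
  Δ4: h:1→0, d:0→1
  Δ5: b:1→0, d:1→0, c:0→1
  Δ6: f:1→0, b:0→1, c:1→0
  Δ7: f:0→1, b:1→0
  Δ8: f:1→0
  (8Δ to stable)
t=1 Δ0: g=0 f=0 b=0 a=0 e=1 h=0 d=0 clk=1 c=0
  Δ1: clk:1→0
  (1Δ to stable)

1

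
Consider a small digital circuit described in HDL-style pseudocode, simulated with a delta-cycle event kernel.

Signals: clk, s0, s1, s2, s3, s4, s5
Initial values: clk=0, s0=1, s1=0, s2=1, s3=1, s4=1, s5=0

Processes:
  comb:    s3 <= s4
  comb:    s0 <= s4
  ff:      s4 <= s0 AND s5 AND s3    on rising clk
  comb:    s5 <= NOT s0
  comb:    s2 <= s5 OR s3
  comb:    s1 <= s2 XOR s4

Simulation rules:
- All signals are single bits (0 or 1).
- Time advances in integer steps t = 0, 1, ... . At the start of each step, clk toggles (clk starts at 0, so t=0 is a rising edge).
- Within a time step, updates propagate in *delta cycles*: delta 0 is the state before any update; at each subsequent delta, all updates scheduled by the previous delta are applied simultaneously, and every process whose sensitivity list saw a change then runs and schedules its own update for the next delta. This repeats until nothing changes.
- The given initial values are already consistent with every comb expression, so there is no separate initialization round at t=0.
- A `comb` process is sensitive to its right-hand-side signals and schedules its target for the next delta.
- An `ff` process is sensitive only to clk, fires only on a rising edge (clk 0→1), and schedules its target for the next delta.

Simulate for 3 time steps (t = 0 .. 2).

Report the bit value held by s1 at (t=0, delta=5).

[bits: s1,s4,s5,s0,clk,s3,s2]
t=0: Δ0=0101011 Δ1=0101111 Δ2=0001111 Δ3=1000101 Δ4=1010100 Δ5=0010101 Δ6=1010101 | 6Δ
t=1: Δ0=1010101 Δ1=1010001 | 1Δ
t=2: Δ0=1010001 Δ1=1010101 | 1Δ

0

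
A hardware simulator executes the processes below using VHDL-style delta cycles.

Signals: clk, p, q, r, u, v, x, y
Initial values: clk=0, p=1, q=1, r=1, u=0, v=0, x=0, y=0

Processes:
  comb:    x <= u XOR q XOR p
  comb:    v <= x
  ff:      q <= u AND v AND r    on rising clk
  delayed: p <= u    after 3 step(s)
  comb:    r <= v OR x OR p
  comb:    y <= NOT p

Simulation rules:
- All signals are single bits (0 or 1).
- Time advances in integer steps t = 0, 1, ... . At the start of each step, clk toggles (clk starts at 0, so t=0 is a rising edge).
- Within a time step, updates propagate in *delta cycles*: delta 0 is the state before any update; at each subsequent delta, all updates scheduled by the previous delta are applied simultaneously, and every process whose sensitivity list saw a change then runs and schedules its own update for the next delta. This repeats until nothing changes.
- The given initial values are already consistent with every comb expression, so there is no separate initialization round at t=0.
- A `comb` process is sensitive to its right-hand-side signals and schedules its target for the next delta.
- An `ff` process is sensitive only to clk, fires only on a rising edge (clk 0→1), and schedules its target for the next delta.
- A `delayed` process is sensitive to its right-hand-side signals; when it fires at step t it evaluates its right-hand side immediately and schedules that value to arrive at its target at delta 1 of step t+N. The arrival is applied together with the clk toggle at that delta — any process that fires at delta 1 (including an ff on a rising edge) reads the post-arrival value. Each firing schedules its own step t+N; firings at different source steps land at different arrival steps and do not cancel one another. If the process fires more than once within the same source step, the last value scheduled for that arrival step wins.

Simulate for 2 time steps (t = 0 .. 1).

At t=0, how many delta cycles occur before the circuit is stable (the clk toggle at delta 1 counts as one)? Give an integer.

t=0 Δ0: clk=0 p=1 r=1 v=0 q=1 u=0 y=0 x=0
  Δ1: clk:0→1
  Δ2: q:1→0
  Δ3: x:0→1
  Δ4: v:0→1
  (4Δ to stable)
t=1 Δ0: clk=1 p=1 r=1 v=1 q=0 u=0 y=0 x=1
  Δ1: clk:1→0
  (1Δ to stable)

4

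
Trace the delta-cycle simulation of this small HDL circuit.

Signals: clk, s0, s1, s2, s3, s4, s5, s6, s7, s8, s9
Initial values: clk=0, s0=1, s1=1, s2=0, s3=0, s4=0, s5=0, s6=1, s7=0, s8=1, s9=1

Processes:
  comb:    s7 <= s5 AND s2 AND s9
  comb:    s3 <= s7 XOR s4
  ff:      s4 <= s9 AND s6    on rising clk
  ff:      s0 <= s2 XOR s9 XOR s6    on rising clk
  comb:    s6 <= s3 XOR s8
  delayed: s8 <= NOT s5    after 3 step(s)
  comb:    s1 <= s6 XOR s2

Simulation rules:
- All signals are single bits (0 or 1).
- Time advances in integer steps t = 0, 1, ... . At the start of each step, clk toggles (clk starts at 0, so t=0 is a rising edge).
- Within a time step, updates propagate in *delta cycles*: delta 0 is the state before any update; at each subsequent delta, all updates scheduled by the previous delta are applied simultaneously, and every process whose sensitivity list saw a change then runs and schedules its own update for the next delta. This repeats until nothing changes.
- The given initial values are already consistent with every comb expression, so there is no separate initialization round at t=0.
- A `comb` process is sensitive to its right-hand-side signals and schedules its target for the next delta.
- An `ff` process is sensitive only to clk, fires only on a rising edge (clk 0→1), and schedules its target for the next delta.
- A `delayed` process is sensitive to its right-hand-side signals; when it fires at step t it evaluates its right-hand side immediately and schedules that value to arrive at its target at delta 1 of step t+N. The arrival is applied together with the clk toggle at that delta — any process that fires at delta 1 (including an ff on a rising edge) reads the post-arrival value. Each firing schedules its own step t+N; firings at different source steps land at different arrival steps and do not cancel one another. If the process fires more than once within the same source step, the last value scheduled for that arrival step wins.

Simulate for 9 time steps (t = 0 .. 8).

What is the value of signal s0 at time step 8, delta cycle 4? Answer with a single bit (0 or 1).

t=0 Δ0: s4=0 s0=1 s1=1 s8=1 s5=0 clk=0 s9=1 s3=0 s6=1 s2=0 s7=0
  Δ1: clk:0→1
  Δ2: s4:0→1, s0:1→0
  Δ3: s3:0→1
  Δ4: s6:1→0
  Δ5: s1:1→0
  (5Δ to stable)
t=1 Δ0: s4=1 s0=0 s1=0 s8=1 s5=0 clk=1 s9=1 s3=1 s6=0 s2=0 s7=0
  Δ1: clk:1→0
  (1Δ to stable)
t=2 Δ0: s4=1 s0=0 s1=0 s8=1 s5=0 clk=0 s9=1 s3=1 s6=0 s2=0 s7=0
  Δ1: clk:0→1
  Δ2: s4:1→0, s0:0→1
  Δ3: s3:1→0
  Δ4: s6:0→1
  Δ5: s1:0→1
  (5Δ to stable)
t=3 Δ0: s4=0 s0=1 s1=1 s8=1 s5=0 clk=1 s9=1 s3=0 s6=1 s2=0 s7=0
  Δ1: clk:1→0
  (1Δ to stable)
t=4 Δ0: s4=0 s0=1 s1=1 s8=1 s5=0 clk=0 s9=1 s3=0 s6=1 s2=0 s7=0
  Δ1: clk:0→1
  Δ2: s4:0→1, s0:1→0
  Δ3: s3:0→1
  Δ4: s6:1→0
  Δ5: s1:1→0
  (5Δ to stable)
t=5 Δ0: s4=1 s0=0 s1=0 s8=1 s5=0 clk=1 s9=1 s3=1 s6=0 s2=0 s7=0
  Δ1: clk:1→0
  (1Δ to stable)
t=6 Δ0: s4=1 s0=0 s1=0 s8=1 s5=0 clk=0 s9=1 s3=1 s6=0 s2=0 s7=0
  Δ1: clk:0→1
  Δ2: s4:1→0, s0:0→1
  Δ3: s3:1→0
  Δ4: s6:0→1
  Δ5: s1:0→1
  (5Δ to stable)
t=7 Δ0: s4=0 s0=1 s1=1 s8=1 s5=0 clk=1 s9=1 s3=0 s6=1 s2=0 s7=0
  Δ1: clk:1→0
  (1Δ to stable)
t=8 Δ0: s4=0 s0=1 s1=1 s8=1 s5=0 clk=0 s9=1 s3=0 s6=1 s2=0 s7=0
  Δ1: clk:0→1
  Δ2: s4:0→1, s0:1→0
  Δ3: s3:0→1
  Δ4: s6:1→0
  Δ5: s1:1→0
  (5Δ to stable)

0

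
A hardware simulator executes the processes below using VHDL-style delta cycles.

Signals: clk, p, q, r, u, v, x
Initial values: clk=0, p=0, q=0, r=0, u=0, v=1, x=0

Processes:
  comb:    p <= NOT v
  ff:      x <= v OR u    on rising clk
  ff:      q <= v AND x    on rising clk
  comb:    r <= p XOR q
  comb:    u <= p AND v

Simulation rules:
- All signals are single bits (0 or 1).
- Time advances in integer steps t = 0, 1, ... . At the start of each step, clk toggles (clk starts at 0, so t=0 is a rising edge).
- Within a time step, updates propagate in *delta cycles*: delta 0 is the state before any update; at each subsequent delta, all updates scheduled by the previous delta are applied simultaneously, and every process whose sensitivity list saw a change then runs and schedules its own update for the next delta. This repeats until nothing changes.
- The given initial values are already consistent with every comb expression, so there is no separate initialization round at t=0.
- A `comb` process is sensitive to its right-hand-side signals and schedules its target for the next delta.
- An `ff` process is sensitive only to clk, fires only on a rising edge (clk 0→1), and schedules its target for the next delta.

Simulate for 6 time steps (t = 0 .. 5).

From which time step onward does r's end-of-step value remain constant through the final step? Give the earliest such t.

2

t0.Δ0 q=0 v=1 r=0 clk=0 x=0 u=0 p=0
t0.Δ1 q=0 v=1 r=0 clk=1 x=0 u=0 p=0
t0.Δ2 q=0 v=1 r=0 clk=1 x=1 u=0 p=0
t1.Δ0 q=0 v=1 r=0 clk=1 x=1 u=0 p=0
t1.Δ1 q=0 v=1 r=0 clk=0 x=1 u=0 p=0
t2.Δ0 q=0 v=1 r=0 clk=0 x=1 u=0 p=0
t2.Δ1 q=0 v=1 r=0 clk=1 x=1 u=0 p=0
t2.Δ2 q=1 v=1 r=0 clk=1 x=1 u=0 p=0
t2.Δ3 q=1 v=1 r=1 clk=1 x=1 u=0 p=0
t3.Δ0 q=1 v=1 r=1 clk=1 x=1 u=0 p=0
t3.Δ1 q=1 v=1 r=1 clk=0 x=1 u=0 p=0
t4.Δ0 q=1 v=1 r=1 clk=0 x=1 u=0 p=0
t4.Δ1 q=1 v=1 r=1 clk=1 x=1 u=0 p=0
t5.Δ0 q=1 v=1 r=1 clk=1 x=1 u=0 p=0
t5.Δ1 q=1 v=1 r=1 clk=0 x=1 u=0 p=0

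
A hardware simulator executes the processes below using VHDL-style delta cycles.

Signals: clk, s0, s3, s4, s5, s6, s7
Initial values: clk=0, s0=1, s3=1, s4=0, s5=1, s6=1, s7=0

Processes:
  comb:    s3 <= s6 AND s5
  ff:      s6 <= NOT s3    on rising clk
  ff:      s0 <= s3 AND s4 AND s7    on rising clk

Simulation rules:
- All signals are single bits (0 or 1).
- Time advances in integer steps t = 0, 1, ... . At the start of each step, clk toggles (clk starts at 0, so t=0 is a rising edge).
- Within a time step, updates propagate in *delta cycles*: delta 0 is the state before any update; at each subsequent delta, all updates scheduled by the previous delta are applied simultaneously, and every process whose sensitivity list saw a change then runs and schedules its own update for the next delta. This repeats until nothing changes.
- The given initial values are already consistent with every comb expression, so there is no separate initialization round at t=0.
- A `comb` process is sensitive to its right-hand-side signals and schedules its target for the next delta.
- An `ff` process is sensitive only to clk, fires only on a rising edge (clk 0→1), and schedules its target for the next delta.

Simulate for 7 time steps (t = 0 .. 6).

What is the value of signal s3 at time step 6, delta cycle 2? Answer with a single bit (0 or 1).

0

t=0 Δ0: clk=0 s5=1 s0=1 s4=0 s3=1 s6=1 s7=0
  Δ1: clk:0→1
  Δ2: s0:1→0, s6:1→0
  Δ3: s3:1→0
  (3Δ to stable)
t=1 Δ0: clk=1 s5=1 s0=0 s4=0 s3=0 s6=0 s7=0
  Δ1: clk:1→0
  (1Δ to stable)
t=2 Δ0: clk=0 s5=1 s0=0 s4=0 s3=0 s6=0 s7=0
  Δ1: clk:0→1
  Δ2: s6:0→1
  Δ3: s3:0→1
  (3Δ to stable)
t=3 Δ0: clk=1 s5=1 s0=0 s4=0 s3=1 s6=1 s7=0
  Δ1: clk:1→0
  (1Δ to stable)
t=4 Δ0: clk=0 s5=1 s0=0 s4=0 s3=1 s6=1 s7=0
  Δ1: clk:0→1
  Δ2: s6:1→0
  Δ3: s3:1→0
  (3Δ to stable)
t=5 Δ0: clk=1 s5=1 s0=0 s4=0 s3=0 s6=0 s7=0
  Δ1: clk:1→0
  (1Δ to stable)
t=6 Δ0: clk=0 s5=1 s0=0 s4=0 s3=0 s6=0 s7=0
  Δ1: clk:0→1
  Δ2: s6:0→1
  Δ3: s3:0→1
  (3Δ to stable)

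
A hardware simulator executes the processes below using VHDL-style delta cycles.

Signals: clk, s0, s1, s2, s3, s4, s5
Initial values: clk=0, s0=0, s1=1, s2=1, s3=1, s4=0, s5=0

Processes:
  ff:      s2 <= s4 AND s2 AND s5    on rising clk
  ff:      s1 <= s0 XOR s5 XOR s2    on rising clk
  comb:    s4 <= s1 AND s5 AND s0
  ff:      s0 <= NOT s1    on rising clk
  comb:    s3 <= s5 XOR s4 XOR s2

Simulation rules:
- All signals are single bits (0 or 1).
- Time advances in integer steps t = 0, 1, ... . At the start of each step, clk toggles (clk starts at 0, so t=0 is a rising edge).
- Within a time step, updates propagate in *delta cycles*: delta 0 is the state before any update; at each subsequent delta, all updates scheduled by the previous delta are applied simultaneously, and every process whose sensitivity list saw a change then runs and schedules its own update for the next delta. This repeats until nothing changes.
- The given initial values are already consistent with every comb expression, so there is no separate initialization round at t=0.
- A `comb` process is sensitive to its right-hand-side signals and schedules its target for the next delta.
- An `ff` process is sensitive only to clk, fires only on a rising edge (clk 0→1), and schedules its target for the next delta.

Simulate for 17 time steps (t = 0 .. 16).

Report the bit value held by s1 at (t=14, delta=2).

1

t=0 Δ0: s2=1 s5=0 s1=1 s0=0 s3=1 clk=0 s4=0
  Δ1: clk:0→1
  Δ2: s2:1→0
  Δ3: s3:1→0
  (3Δ to stable)
t=1 Δ0: s2=0 s5=0 s1=1 s0=0 s3=0 clk=1 s4=0
  Δ1: clk:1→0
  (1Δ to stable)
t=2 Δ0: s2=0 s5=0 s1=1 s0=0 s3=0 clk=0 s4=0
  Δ1: clk:0→1
  Δ2: s1:1→0
  (2Δ to stable)
t=3 Δ0: s2=0 s5=0 s1=0 s0=0 s3=0 clk=1 s4=0
  Δ1: clk:1→0
  (1Δ to stable)
t=4 Δ0: s2=0 s5=0 s1=0 s0=0 s3=0 clk=0 s4=0
  Δ1: clk:0→1
  Δ2: s0:0→1
  (2Δ to stable)
t=5 Δ0: s2=0 s5=0 s1=0 s0=1 s3=0 clk=1 s4=0
  Δ1: clk:1→0
  (1Δ to stable)
t=6 Δ0: s2=0 s5=0 s1=0 s0=1 s3=0 clk=0 s4=0
  Δ1: clk:0→1
  Δ2: s1:0→1
  (2Δ to stable)
t=7 Δ0: s2=0 s5=0 s1=1 s0=1 s3=0 clk=1 s4=0
  Δ1: clk:1→0
  (1Δ to stable)
t=8 Δ0: s2=0 s5=0 s1=1 s0=1 s3=0 clk=0 s4=0
  Δ1: clk:0→1
  Δ2: s0:1→0
  (2Δ to stable)
t=9 Δ0: s2=0 s5=0 s1=1 s0=0 s3=0 clk=1 s4=0
  Δ1: clk:1→0
  (1Δ to stable)
t=10 Δ0: s2=0 s5=0 s1=1 s0=0 s3=0 clk=0 s4=0
  Δ1: clk:0→1
  Δ2: s1:1→0
  (2Δ to stable)
t=11 Δ0: s2=0 s5=0 s1=0 s0=0 s3=0 clk=1 s4=0
  Δ1: clk:1→0
  (1Δ to stable)
t=12 Δ0: s2=0 s5=0 s1=0 s0=0 s3=0 clk=0 s4=0
  Δ1: clk:0→1
  Δ2: s0:0→1
  (2Δ to stable)
t=13 Δ0: s2=0 s5=0 s1=0 s0=1 s3=0 clk=1 s4=0
  Δ1: clk:1→0
  (1Δ to stable)
t=14 Δ0: s2=0 s5=0 s1=0 s0=1 s3=0 clk=0 s4=0
  Δ1: clk:0→1
  Δ2: s1:0→1
  (2Δ to stable)
t=15 Δ0: s2=0 s5=0 s1=1 s0=1 s3=0 clk=1 s4=0
  Δ1: clk:1→0
  (1Δ to stable)
t=16 Δ0: s2=0 s5=0 s1=1 s0=1 s3=0 clk=0 s4=0
  Δ1: clk:0→1
  Δ2: s0:1→0
  (2Δ to stable)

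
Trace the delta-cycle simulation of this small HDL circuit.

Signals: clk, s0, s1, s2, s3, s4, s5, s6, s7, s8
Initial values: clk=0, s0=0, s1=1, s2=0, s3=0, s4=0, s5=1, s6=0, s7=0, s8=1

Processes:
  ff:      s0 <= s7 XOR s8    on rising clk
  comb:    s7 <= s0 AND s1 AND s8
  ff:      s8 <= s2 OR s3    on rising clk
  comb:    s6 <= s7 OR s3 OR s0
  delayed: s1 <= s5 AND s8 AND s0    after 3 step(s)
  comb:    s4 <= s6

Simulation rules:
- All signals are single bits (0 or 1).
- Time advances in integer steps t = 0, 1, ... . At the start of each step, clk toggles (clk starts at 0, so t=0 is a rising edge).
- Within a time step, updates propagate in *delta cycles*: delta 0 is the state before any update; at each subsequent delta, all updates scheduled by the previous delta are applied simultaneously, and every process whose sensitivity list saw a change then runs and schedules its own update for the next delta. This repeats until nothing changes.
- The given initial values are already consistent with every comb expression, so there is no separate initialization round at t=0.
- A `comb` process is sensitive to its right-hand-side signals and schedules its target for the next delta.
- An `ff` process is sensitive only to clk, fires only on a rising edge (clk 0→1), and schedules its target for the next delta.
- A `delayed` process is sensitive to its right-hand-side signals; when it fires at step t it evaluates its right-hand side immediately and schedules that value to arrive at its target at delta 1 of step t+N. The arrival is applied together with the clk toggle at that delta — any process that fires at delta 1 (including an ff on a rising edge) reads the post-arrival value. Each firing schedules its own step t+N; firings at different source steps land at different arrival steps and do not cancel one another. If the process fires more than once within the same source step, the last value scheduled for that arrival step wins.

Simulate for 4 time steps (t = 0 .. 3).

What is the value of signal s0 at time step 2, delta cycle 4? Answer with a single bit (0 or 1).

t=0 Δ0: s7=0 s2=0 s1=1 s0=0 s5=1 clk=0 s6=0 s8=1 s4=0 s3=0
  Δ1: clk:0→1
  Δ2: s0:0→1, s8:1→0
  Δ3: s6:0→1
  Δ4: s4:0→1
  (4Δ to stable)
t=1 Δ0: s7=0 s2=0 s1=1 s0=1 s5=1 clk=1 s6=1 s8=0 s4=1 s3=0
  Δ1: clk:1→0
  (1Δ to stable)
t=2 Δ0: s7=0 s2=0 s1=1 s0=1 s5=1 clk=0 s6=1 s8=0 s4=1 s3=0
  Δ1: clk:0→1
  Δ2: s0:1→0
  Δ3: s6:1→0
  Δ4: s4:1→0
  (4Δ to stable)
t=3 Δ0: s7=0 s2=0 s1=1 s0=0 s5=1 clk=1 s6=0 s8=0 s4=0 s3=0
  Δ1: s1:1→0, clk:1→0
  (1Δ to stable)

0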